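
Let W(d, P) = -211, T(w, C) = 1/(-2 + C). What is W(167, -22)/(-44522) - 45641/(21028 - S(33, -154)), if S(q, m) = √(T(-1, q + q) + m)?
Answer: 3*(-5406911184*I + 211*√1095)/(44522*(3*√1095 + 168224*I)) ≈ -2.1657 - 0.0012808*I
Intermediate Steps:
S(q, m) = √(m + 1/(-2 + 2*q)) (S(q, m) = √(1/(-2 + (q + q)) + m) = √(1/(-2 + 2*q) + m) = √(m + 1/(-2 + 2*q)))
W(167, -22)/(-44522) - 45641/(21028 - S(33, -154)) = -211/(-44522) - 45641/(21028 - √2*√(1/(-1 + 33) + 2*(-154))/2) = -211*(-1/44522) - 45641/(21028 - √2*√(1/32 - 308)/2) = 211/44522 - 45641/(21028 - √2*√(1/32 - 308)/2) = 211/44522 - 45641/(21028 - √2*√(-9855/32)/2) = 211/44522 - 45641/(21028 - √2*3*I*√2190/8/2) = 211/44522 - 45641/(21028 - 3*I*√1095/8)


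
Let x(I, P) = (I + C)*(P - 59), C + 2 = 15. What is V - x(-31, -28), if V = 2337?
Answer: 771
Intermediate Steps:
C = 13 (C = -2 + 15 = 13)
x(I, P) = (-59 + P)*(13 + I) (x(I, P) = (I + 13)*(P - 59) = (13 + I)*(-59 + P) = (-59 + P)*(13 + I))
V - x(-31, -28) = 2337 - (-767 - 59*(-31) + 13*(-28) - 31*(-28)) = 2337 - (-767 + 1829 - 364 + 868) = 2337 - 1*1566 = 2337 - 1566 = 771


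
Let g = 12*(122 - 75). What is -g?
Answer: -564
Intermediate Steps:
g = 564 (g = 12*47 = 564)
-g = -1*564 = -564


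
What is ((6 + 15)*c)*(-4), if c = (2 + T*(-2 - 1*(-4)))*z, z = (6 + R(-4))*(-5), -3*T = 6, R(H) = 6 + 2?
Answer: -11760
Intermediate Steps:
R(H) = 8
T = -2 (T = -⅓*6 = -2)
z = -70 (z = (6 + 8)*(-5) = 14*(-5) = -70)
c = 140 (c = (2 - 2*(-2 - 1*(-4)))*(-70) = (2 - 2*(-2 + 4))*(-70) = (2 - 2*2)*(-70) = (2 - 4)*(-70) = -2*(-70) = 140)
((6 + 15)*c)*(-4) = ((6 + 15)*140)*(-4) = (21*140)*(-4) = 2940*(-4) = -11760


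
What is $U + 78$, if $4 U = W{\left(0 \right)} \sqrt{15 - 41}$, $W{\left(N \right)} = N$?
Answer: $78$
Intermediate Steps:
$U = 0$ ($U = \frac{0 \sqrt{15 - 41}}{4} = \frac{0 \sqrt{-26}}{4} = \frac{0 i \sqrt{26}}{4} = \frac{1}{4} \cdot 0 = 0$)
$U + 78 = 0 + 78 = 78$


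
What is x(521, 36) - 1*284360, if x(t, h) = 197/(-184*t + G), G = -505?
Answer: -27403489037/96369 ≈ -2.8436e+5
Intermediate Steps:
x(t, h) = 197/(-505 - 184*t) (x(t, h) = 197/(-184*t - 505) = 197/(-505 - 184*t))
x(521, 36) - 1*284360 = -197/(505 + 184*521) - 1*284360 = -197/(505 + 95864) - 284360 = -197/96369 - 284360 = -27403489037/96369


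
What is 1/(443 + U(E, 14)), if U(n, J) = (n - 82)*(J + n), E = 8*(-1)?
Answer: -1/97 ≈ -0.010309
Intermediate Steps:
E = -8
U(n, J) = (-82 + n)*(J + n)
1/(443 + U(E, 14)) = 1/(443 + ((-8)**2 - 82*14 - 82*(-8) + 14*(-8))) = 1/(443 + (64 - 1148 + 656 - 112)) = 1/(443 - 540) = 1/(-97) = -1/97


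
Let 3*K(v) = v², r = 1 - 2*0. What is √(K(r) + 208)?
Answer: 25*√3/3 ≈ 14.434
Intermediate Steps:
r = 1 (r = 1 + 0 = 1)
K(v) = v²/3
√(K(r) + 208) = √((⅓)*1² + 208) = √((⅓)*1 + 208) = √(⅓ + 208) = √(625/3) = 25*√3/3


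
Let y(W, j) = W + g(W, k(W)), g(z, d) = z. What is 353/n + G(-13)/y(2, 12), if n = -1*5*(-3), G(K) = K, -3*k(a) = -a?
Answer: 1217/60 ≈ 20.283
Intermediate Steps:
k(a) = a/3 (k(a) = -(-1)*a/3 = a/3)
n = 15 (n = -5*(-3) = 15)
y(W, j) = 2*W (y(W, j) = W + W = 2*W)
353/n + G(-13)/y(2, 12) = 353/15 - 13/(2*2) = 353*(1/15) - 13/4 = 353/15 - 13*¼ = 353/15 - 13/4 = 1217/60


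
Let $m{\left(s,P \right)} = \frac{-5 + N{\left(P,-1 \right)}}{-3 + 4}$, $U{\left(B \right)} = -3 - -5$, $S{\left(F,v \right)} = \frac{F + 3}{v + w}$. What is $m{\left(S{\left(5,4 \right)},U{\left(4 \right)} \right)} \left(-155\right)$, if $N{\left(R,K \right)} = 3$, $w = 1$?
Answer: $310$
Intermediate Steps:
$S{\left(F,v \right)} = \frac{3 + F}{1 + v}$ ($S{\left(F,v \right)} = \frac{F + 3}{v + 1} = \frac{3 + F}{1 + v}$)
$U{\left(B \right)} = 2$ ($U{\left(B \right)} = -3 + 5 = 2$)
$m{\left(s,P \right)} = -2$ ($m{\left(s,P \right)} = \frac{-5 + 3}{-3 + 4} = - \frac{2}{1} = \left(-2\right) 1 = -2$)
$m{\left(S{\left(5,4 \right)},U{\left(4 \right)} \right)} \left(-155\right) = \left(-2\right) \left(-155\right) = 310$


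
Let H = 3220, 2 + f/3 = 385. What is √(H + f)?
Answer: √4369 ≈ 66.098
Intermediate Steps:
f = 1149 (f = -6 + 3*385 = -6 + 1155 = 1149)
√(H + f) = √(3220 + 1149) = √4369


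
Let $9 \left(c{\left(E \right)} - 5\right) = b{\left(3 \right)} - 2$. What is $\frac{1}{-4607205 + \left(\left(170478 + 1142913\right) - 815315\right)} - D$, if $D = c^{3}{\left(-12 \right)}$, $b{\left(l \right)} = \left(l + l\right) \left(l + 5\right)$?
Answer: $- \frac{3096520450388}{2995555041} \approx -1033.7$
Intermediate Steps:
$b{\left(l \right)} = 2 l \left(5 + l\right)$
$c{\left(E \right)} = \frac{91}{9}$ ($c{\left(E \right)} = 5 + \frac{2 \cdot 3 \left(5 + 3\right) - 2}{9} = 5 + \frac{2 \cdot 3 \cdot 8 - 2}{9} = 5 + \frac{48 - 2}{9} = 5 + \frac{1}{9} \cdot 46 = 5 + \frac{46}{9} = \frac{91}{9}$)
$D = \frac{753571}{729}$ ($D = \left(\frac{91}{9}\right)^{3} = \frac{753571}{729} \approx 1033.7$)
$\frac{1}{-4607205 + \left(\left(170478 + 1142913\right) - 815315\right)} - D = \frac{1}{-4607205 + \left(\left(170478 + 1142913\right) - 815315\right)} - \frac{753571}{729} = \frac{1}{-4607205 + \left(1313391 - 815315\right)} - \frac{753571}{729} = \frac{1}{-4607205 + 498076} - \frac{753571}{729} = \frac{1}{-4109129} - \frac{753571}{729} = - \frac{1}{4109129} - \frac{753571}{729} = - \frac{3096520450388}{2995555041}$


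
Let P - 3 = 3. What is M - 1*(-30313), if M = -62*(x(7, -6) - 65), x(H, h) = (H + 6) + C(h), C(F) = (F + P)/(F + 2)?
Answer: 33537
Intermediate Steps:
P = 6 (P = 3 + 3 = 6)
C(F) = (6 + F)/(2 + F) (C(F) = (F + 6)/(F + 2) = (6 + F)/(2 + F))
x(H, h) = 6 + H + (6 + h)/(2 + h) (x(H, h) = (H + 6) + (6 + h)/(2 + h) = (6 + H) + (6 + h)/(2 + h) = 6 + H + (6 + h)/(2 + h))
M = 3224 (M = -62*((6 - 6 + (2 - 6)*(6 + 7))/(2 - 6) - 65) = -62*((6 - 6 - 4*13)/(-4) - 65) = -62*(-(6 - 6 - 52)/4 - 65) = -62*(-¼*(-52) - 65) = -62*(13 - 65) = -62*(-52) = 3224)
M - 1*(-30313) = 3224 - 1*(-30313) = 3224 + 30313 = 33537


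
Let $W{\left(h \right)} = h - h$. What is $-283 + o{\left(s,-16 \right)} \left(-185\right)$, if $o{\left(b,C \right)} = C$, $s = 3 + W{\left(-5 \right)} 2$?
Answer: $2677$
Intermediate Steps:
$W{\left(h \right)} = 0$
$s = 3$ ($s = 3 + 0 \cdot 2 = 3 + 0 = 3$)
$-283 + o{\left(s,-16 \right)} \left(-185\right) = -283 - -2960 = -283 + 2960 = 2677$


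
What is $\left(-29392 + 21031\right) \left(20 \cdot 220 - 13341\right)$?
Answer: $74755701$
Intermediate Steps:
$\left(-29392 + 21031\right) \left(20 \cdot 220 - 13341\right) = - 8361 \left(4400 - 13341\right) = \left(-8361\right) \left(-8941\right) = 74755701$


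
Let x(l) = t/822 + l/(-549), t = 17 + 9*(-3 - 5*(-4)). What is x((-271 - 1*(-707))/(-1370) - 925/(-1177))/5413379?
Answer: 91164136/2396115853768395 ≈ 3.8047e-8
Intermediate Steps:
t = 170 (t = 17 + 9*(-3 + 20) = 17 + 9*17 = 17 + 153 = 170)
x(l) = 85/411 - l/549 (x(l) = 170/822 + l/(-549) = 170*(1/822) + l*(-1/549) = 85/411 - l/549)
x((-271 - 1*(-707))/(-1370) - 925/(-1177))/5413379 = (85/411 - ((-271 - 1*(-707))/(-1370) - 925/(-1177))/549)/5413379 = (85/411 - ((-271 + 707)*(-1/1370) - 925*(-1/1177))/549)*(1/5413379) = (85/411 - (436*(-1/1370) + 925/1177)/549)*(1/5413379) = (85/411 - (-218/685 + 925/1177)/549)*(1/5413379) = (85/411 - 1/549*377039/806245)*(1/5413379) = (85/411 - 377039/442628505)*(1/5413379) = (91164136/442628505)*(1/5413379) = 91164136/2396115853768395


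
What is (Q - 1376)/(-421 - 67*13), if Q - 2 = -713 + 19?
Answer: 517/323 ≈ 1.6006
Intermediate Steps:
Q = -692 (Q = 2 + (-713 + 19) = 2 - 694 = -692)
(Q - 1376)/(-421 - 67*13) = (-692 - 1376)/(-421 - 67*13) = -2068/(-421 - 871) = -2068/(-1292) = -2068*(-1/1292) = 517/323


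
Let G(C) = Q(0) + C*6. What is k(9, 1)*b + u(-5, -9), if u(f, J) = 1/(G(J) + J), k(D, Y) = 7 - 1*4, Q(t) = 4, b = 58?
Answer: 10265/59 ≈ 173.98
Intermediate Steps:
k(D, Y) = 3 (k(D, Y) = 7 - 4 = 3)
G(C) = 4 + 6*C (G(C) = 4 + C*6 = 4 + 6*C)
u(f, J) = 1/(4 + 7*J) (u(f, J) = 1/((4 + 6*J) + J) = 1/(4 + 7*J))
k(9, 1)*b + u(-5, -9) = 3*58 + 1/(4 + 7*(-9)) = 174 + 1/(4 - 63) = 174 + 1/(-59) = 174 - 1/59 = 10265/59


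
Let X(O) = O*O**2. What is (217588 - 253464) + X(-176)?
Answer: -5487652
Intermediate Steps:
X(O) = O**3
(217588 - 253464) + X(-176) = (217588 - 253464) + (-176)**3 = -35876 - 5451776 = -5487652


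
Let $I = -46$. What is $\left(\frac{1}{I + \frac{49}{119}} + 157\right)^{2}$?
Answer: $\frac{14800668964}{600625} \approx 24642.0$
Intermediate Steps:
$\left(\frac{1}{I + \frac{49}{119}} + 157\right)^{2} = \left(\frac{1}{-46 + \frac{49}{119}} + 157\right)^{2} = \left(\frac{1}{-46 + 49 \cdot \frac{1}{119}} + 157\right)^{2} = \left(\frac{1}{-46 + \frac{7}{17}} + 157\right)^{2} = \left(\frac{1}{- \frac{775}{17}} + 157\right)^{2} = \left(- \frac{17}{775} + 157\right)^{2} = \left(\frac{121658}{775}\right)^{2} = \frac{14800668964}{600625}$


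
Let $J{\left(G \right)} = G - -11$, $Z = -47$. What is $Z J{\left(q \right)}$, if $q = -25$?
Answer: $658$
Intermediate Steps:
$J{\left(G \right)} = 11 + G$ ($J{\left(G \right)} = G + 11 = 11 + G$)
$Z J{\left(q \right)} = - 47 \left(11 - 25\right) = \left(-47\right) \left(-14\right) = 658$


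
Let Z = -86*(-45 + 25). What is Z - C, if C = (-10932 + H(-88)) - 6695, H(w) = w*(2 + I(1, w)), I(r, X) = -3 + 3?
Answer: 19523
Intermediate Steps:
I(r, X) = 0
Z = 1720 (Z = -86*(-20) = 1720)
H(w) = 2*w (H(w) = w*(2 + 0) = w*2 = 2*w)
C = -17803 (C = (-10932 + 2*(-88)) - 6695 = (-10932 - 176) - 6695 = -11108 - 6695 = -17803)
Z - C = 1720 - 1*(-17803) = 1720 + 17803 = 19523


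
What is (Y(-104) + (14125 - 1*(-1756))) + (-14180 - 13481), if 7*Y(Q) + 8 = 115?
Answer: -82353/7 ≈ -11765.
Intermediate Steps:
Y(Q) = 107/7 (Y(Q) = -8/7 + (⅐)*115 = -8/7 + 115/7 = 107/7)
(Y(-104) + (14125 - 1*(-1756))) + (-14180 - 13481) = (107/7 + (14125 - 1*(-1756))) + (-14180 - 13481) = (107/7 + (14125 + 1756)) - 27661 = (107/7 + 15881) - 27661 = 111274/7 - 27661 = -82353/7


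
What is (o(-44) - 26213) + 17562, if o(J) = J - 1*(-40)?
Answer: -8655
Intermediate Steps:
o(J) = 40 + J (o(J) = J + 40 = 40 + J)
(o(-44) - 26213) + 17562 = ((40 - 44) - 26213) + 17562 = (-4 - 26213) + 17562 = -26217 + 17562 = -8655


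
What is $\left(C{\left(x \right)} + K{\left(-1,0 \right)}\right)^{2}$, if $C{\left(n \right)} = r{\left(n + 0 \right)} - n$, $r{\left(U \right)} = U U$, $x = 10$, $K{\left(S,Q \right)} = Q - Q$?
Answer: $8100$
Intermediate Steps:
$K{\left(S,Q \right)} = 0$
$r{\left(U \right)} = U^{2}$
$C{\left(n \right)} = n^{2} - n$ ($C{\left(n \right)} = \left(n + 0\right)^{2} - n = n^{2} - n$)
$\left(C{\left(x \right)} + K{\left(-1,0 \right)}\right)^{2} = \left(10 \left(-1 + 10\right) + 0\right)^{2} = \left(10 \cdot 9 + 0\right)^{2} = \left(90 + 0\right)^{2} = 90^{2} = 8100$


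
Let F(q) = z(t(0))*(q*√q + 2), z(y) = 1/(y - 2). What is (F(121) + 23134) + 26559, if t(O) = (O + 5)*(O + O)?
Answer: 98053/2 ≈ 49027.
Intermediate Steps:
t(O) = 2*O*(5 + O) (t(O) = (5 + O)*(2*O) = 2*O*(5 + O))
z(y) = 1/(-2 + y)
F(q) = -1 - q^(3/2)/2 (F(q) = (q*√q + 2)/(-2 + 2*0*(5 + 0)) = (q^(3/2) + 2)/(-2 + 2*0*5) = (2 + q^(3/2))/(-2 + 0) = (2 + q^(3/2))/(-2) = -(2 + q^(3/2))/2 = -1 - q^(3/2)/2)
(F(121) + 23134) + 26559 = ((-1 - 121^(3/2)/2) + 23134) + 26559 = ((-1 - ½*1331) + 23134) + 26559 = ((-1 - 1331/2) + 23134) + 26559 = (-1333/2 + 23134) + 26559 = 44935/2 + 26559 = 98053/2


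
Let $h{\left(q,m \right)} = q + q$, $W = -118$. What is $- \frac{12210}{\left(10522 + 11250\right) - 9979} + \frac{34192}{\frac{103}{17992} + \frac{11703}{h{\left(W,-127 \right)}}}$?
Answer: $- \frac{142892874142246}{206904320827} \approx -690.62$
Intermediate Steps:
$h{\left(q,m \right)} = 2 q$
$- \frac{12210}{\left(10522 + 11250\right) - 9979} + \frac{34192}{\frac{103}{17992} + \frac{11703}{h{\left(W,-127 \right)}}} = - \frac{12210}{\left(10522 + 11250\right) - 9979} + \frac{34192}{\frac{103}{17992} + \frac{11703}{2 \left(-118\right)}} = - \frac{12210}{21772 - 9979} + \frac{34192}{103 \cdot \frac{1}{17992} + \frac{11703}{-236}} = - \frac{12210}{11793} + \frac{34192}{\frac{103}{17992} + 11703 \left(- \frac{1}{236}\right)} = \left(-12210\right) \frac{1}{11793} + \frac{34192}{\frac{103}{17992} - \frac{11703}{236}} = - \frac{4070}{3931} + \frac{34192}{- \frac{52634017}{1061528}} = - \frac{4070}{3931} + 34192 \left(- \frac{1061528}{52634017}\right) = - \frac{4070}{3931} - \frac{36295765376}{52634017} = - \frac{142892874142246}{206904320827}$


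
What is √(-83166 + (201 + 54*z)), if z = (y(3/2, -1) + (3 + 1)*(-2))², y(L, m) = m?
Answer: I*√78591 ≈ 280.34*I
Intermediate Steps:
z = 81 (z = (-1 + (3 + 1)*(-2))² = (-1 + 4*(-2))² = (-1 - 8)² = (-9)² = 81)
√(-83166 + (201 + 54*z)) = √(-83166 + (201 + 54*81)) = √(-83166 + (201 + 4374)) = √(-83166 + 4575) = √(-78591) = I*√78591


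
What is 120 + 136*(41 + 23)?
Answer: 8824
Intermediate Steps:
120 + 136*(41 + 23) = 120 + 136*64 = 120 + 8704 = 8824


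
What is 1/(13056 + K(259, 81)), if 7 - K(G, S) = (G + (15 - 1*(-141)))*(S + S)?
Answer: -1/54167 ≈ -1.8461e-5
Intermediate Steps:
K(G, S) = 7 - 2*S*(156 + G) (K(G, S) = 7 - (G + (15 - 1*(-141)))*(S + S) = 7 - (G + (15 + 141))*2*S = 7 - (G + 156)*2*S = 7 - (156 + G)*2*S = 7 - 2*S*(156 + G))
1/(13056 + K(259, 81)) = 1/(13056 + (7 - 312*81 - 2*259*81)) = 1/(13056 + (7 - 25272 - 41958)) = 1/(13056 - 67223) = 1/(-54167) = -1/54167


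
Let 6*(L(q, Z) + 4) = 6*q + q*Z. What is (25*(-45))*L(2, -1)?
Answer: 2625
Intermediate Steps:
L(q, Z) = -4 + q + Z*q/6 (L(q, Z) = -4 + (6*q + q*Z)/6 = -4 + (6*q + Z*q)/6 = -4 + (q + Z*q/6) = -4 + q + Z*q/6)
(25*(-45))*L(2, -1) = (25*(-45))*(-4 + 2 + (1/6)*(-1)*2) = -1125*(-4 + 2 - 1/3) = -1125*(-7/3) = 2625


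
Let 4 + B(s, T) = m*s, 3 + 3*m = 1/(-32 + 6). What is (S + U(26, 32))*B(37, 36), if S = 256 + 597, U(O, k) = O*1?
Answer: -947855/26 ≈ -36456.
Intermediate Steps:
m = -79/78 (m = -1 + 1/(3*(-32 + 6)) = -1 + (⅓)/(-26) = -1 + (⅓)*(-1/26) = -1 - 1/78 = -79/78 ≈ -1.0128)
B(s, T) = -4 - 79*s/78
U(O, k) = O
S = 853
(S + U(26, 32))*B(37, 36) = (853 + 26)*(-4 - 79/78*37) = 879*(-4 - 2923/78) = 879*(-3235/78) = -947855/26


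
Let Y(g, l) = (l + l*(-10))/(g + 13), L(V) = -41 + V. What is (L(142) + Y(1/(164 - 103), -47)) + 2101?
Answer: 1774191/794 ≈ 2234.5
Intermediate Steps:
Y(g, l) = -9*l/(13 + g) (Y(g, l) = (l - 10*l)/(13 + g) = (-9*l)/(13 + g) = -9*l/(13 + g))
(L(142) + Y(1/(164 - 103), -47)) + 2101 = ((-41 + 142) - 9*(-47)/(13 + 1/(164 - 103))) + 2101 = (101 - 9*(-47)/(13 + 1/61)) + 2101 = (101 - 9*(-47)/794/61) + 2101 = (101 - 9*(-47)*61/794) + 2101 = (101 + 25803/794) + 2101 = 105997/794 + 2101 = 1774191/794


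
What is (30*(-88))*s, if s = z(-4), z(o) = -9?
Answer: 23760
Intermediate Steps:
s = -9
(30*(-88))*s = (30*(-88))*(-9) = -2640*(-9) = 23760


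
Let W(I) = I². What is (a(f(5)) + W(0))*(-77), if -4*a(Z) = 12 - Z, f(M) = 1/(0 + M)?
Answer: 4543/20 ≈ 227.15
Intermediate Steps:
f(M) = 1/M
a(Z) = -3 + Z/4 (a(Z) = -(12 - Z)/4 = -3 + Z/4)
(a(f(5)) + W(0))*(-77) = ((-3 + (¼)/5) + 0²)*(-77) = ((-3 + (¼)*(⅕)) + 0)*(-77) = ((-3 + 1/20) + 0)*(-77) = (-59/20 + 0)*(-77) = -59/20*(-77) = 4543/20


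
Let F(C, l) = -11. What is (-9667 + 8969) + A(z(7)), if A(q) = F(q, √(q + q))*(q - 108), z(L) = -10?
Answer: 600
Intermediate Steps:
A(q) = 1188 - 11*q (A(q) = -11*(q - 108) = -11*(-108 + q) = 1188 - 11*q)
(-9667 + 8969) + A(z(7)) = (-9667 + 8969) + (1188 - 11*(-10)) = -698 + (1188 + 110) = -698 + 1298 = 600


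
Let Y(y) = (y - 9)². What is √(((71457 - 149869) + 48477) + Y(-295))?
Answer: √62481 ≈ 249.96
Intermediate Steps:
Y(y) = (-9 + y)²
√(((71457 - 149869) + 48477) + Y(-295)) = √(((71457 - 149869) + 48477) + (-9 - 295)²) = √((-78412 + 48477) + (-304)²) = √(-29935 + 92416) = √62481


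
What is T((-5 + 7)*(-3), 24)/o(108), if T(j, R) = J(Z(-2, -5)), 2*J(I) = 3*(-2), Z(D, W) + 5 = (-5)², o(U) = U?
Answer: -1/36 ≈ -0.027778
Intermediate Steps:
Z(D, W) = 20 (Z(D, W) = -5 + (-5)² = -5 + 25 = 20)
J(I) = -3 (J(I) = (3*(-2))/2 = (½)*(-6) = -3)
T(j, R) = -3
T((-5 + 7)*(-3), 24)/o(108) = -3/108 = -3*1/108 = -1/36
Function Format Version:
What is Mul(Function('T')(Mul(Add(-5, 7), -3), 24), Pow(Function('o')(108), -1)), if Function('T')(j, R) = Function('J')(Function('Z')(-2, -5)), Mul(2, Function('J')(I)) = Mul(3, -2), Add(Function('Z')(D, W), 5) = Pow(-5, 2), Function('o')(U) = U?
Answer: Rational(-1, 36) ≈ -0.027778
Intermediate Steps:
Function('Z')(D, W) = 20 (Function('Z')(D, W) = Add(-5, Pow(-5, 2)) = Add(-5, 25) = 20)
Function('J')(I) = -3 (Function('J')(I) = Mul(Rational(1, 2), Mul(3, -2)) = Mul(Rational(1, 2), -6) = -3)
Function('T')(j, R) = -3
Mul(Function('T')(Mul(Add(-5, 7), -3), 24), Pow(Function('o')(108), -1)) = Mul(-3, Pow(108, -1)) = Mul(-3, Rational(1, 108)) = Rational(-1, 36)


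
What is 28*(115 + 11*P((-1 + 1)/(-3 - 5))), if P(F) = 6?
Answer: 5068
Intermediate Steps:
28*(115 + 11*P((-1 + 1)/(-3 - 5))) = 28*(115 + 11*6) = 28*(115 + 66) = 28*181 = 5068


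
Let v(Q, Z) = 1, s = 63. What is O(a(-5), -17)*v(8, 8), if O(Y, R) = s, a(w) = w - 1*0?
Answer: 63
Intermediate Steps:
a(w) = w (a(w) = w + 0 = w)
O(Y, R) = 63
O(a(-5), -17)*v(8, 8) = 63*1 = 63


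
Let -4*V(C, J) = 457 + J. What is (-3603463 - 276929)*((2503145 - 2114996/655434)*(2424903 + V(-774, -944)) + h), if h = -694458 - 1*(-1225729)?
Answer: -197930000346024560654902/8403 ≈ -2.3555e+19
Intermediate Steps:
V(C, J) = -457/4 - J/4 (V(C, J) = -(457 + J)/4 = -457/4 - J/4)
h = 531271 (h = -694458 + 1225729 = 531271)
(-3603463 - 276929)*((2503145 - 2114996/655434)*(2424903 + V(-774, -944)) + h) = (-3603463 - 276929)*((2503145 - 2114996/655434)*(2424903 + (-457/4 - ¼*(-944))) + 531271) = -3880392*((2503145 - 2114996*1/655434)*(2424903 + (-457/4 + 236)) + 531271) = -3880392*((2503145 - 81346/25209)*(2424903 + 487/4) + 531271) = -3880392*((63101700959/25209)*(9700099/4) + 531271) = -3880392*(612092746370694941/100836 + 531271) = -3880392*612092799941937497/100836 = -197930000346024560654902/8403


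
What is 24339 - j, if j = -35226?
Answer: 59565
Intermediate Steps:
24339 - j = 24339 - 1*(-35226) = 24339 + 35226 = 59565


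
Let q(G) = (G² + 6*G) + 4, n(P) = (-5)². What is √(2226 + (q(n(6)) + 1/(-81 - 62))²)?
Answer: √12454588290/143 ≈ 780.42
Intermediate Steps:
n(P) = 25
q(G) = 4 + G² + 6*G
√(2226 + (q(n(6)) + 1/(-81 - 62))²) = √(2226 + ((4 + 25² + 6*25) + 1/(-81 - 62))²) = √(2226 + ((4 + 625 + 150) + 1/(-143))²) = √(2226 + (779 - 1/143)²) = √(2226 + (111396/143)²) = √(2226 + 12409068816/20449) = √(12454588290/20449) = √12454588290/143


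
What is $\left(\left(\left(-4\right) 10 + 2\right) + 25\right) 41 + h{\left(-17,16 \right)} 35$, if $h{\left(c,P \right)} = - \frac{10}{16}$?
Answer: $- \frac{4439}{8} \approx -554.88$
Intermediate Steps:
$h{\left(c,P \right)} = - \frac{5}{8}$ ($h{\left(c,P \right)} = \left(-10\right) \frac{1}{16} = - \frac{5}{8}$)
$\left(\left(\left(-4\right) 10 + 2\right) + 25\right) 41 + h{\left(-17,16 \right)} 35 = \left(\left(\left(-4\right) 10 + 2\right) + 25\right) 41 - \frac{175}{8} = \left(\left(-40 + 2\right) + 25\right) 41 - \frac{175}{8} = \left(-38 + 25\right) 41 - \frac{175}{8} = \left(-13\right) 41 - \frac{175}{8} = -533 - \frac{175}{8} = - \frac{4439}{8}$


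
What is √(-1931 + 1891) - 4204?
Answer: -4204 + 2*I*√10 ≈ -4204.0 + 6.3246*I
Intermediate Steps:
√(-1931 + 1891) - 4204 = √(-40) - 4204 = 2*I*√10 - 4204 = -4204 + 2*I*√10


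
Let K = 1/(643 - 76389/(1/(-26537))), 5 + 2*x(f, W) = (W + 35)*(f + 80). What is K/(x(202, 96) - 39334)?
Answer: -1/42297196526408 ≈ -2.3642e-14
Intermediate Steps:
x(f, W) = -5/2 + (35 + W)*(80 + f)/2 (x(f, W) = -5/2 + ((W + 35)*(f + 80))/2 = -5/2 + ((35 + W)*(80 + f))/2 = -5/2 + (35 + W)*(80 + f)/2)
K = 1/2027135536 (K = 1/(643 - 76389/(-1/26537)) = 1/(643 - 76389*(-26537)) = 1/(643 + 2027134893) = 1/2027135536 ≈ 4.9331e-10)
K/(x(202, 96) - 39334) = 1/(2027135536*((2795/2 + 40*96 + (35/2)*202 + (1/2)*96*202) - 39334)) = 1/(2027135536*((2795/2 + 3840 + 3535 + 9696) - 39334)) = 1/(2027135536*(36937/2 - 39334)) = 1/(2027135536*(-41731/2)) = (1/2027135536)*(-2/41731) = -1/42297196526408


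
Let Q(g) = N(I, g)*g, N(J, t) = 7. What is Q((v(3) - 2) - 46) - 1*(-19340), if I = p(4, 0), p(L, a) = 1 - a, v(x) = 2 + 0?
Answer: 19018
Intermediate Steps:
v(x) = 2
I = 1 (I = 1 - 1*0 = 1 + 0 = 1)
Q(g) = 7*g
Q((v(3) - 2) - 46) - 1*(-19340) = 7*((2 - 2) - 46) - 1*(-19340) = 7*(0 - 46) + 19340 = 7*(-46) + 19340 = -322 + 19340 = 19018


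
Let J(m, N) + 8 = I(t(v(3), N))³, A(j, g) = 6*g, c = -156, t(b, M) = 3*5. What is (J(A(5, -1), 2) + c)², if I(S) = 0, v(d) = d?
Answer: 26896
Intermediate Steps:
t(b, M) = 15
J(m, N) = -8 (J(m, N) = -8 + 0³ = -8 + 0 = -8)
(J(A(5, -1), 2) + c)² = (-8 - 156)² = (-164)² = 26896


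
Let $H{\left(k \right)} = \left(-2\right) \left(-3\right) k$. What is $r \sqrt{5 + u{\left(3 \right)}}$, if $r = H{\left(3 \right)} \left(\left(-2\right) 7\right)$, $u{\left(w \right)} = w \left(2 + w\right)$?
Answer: $- 504 \sqrt{5} \approx -1127.0$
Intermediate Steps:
$H{\left(k \right)} = 6 k$
$r = -252$ ($r = 6 \cdot 3 \left(\left(-2\right) 7\right) = 18 \left(-14\right) = -252$)
$r \sqrt{5 + u{\left(3 \right)}} = - 252 \sqrt{5 + 3 \left(2 + 3\right)} = - 252 \sqrt{5 + 3 \cdot 5} = - 252 \sqrt{5 + 15} = - 252 \sqrt{20} = - 252 \cdot 2 \sqrt{5} = - 504 \sqrt{5}$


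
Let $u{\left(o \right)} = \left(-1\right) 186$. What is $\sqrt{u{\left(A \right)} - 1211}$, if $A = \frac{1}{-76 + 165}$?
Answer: $i \sqrt{1397} \approx 37.376 i$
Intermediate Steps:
$A = \frac{1}{89} \approx 0.011236$
$u{\left(o \right)} = -186$
$\sqrt{u{\left(A \right)} - 1211} = \sqrt{-186 - 1211} = \sqrt{-1397} = i \sqrt{1397}$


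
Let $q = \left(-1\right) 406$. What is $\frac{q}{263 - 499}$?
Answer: $\frac{203}{118} \approx 1.7203$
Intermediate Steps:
$q = -406$
$\frac{q}{263 - 499} = - \frac{406}{263 - 499} = - \frac{406}{-236} = \left(-406\right) \left(- \frac{1}{236}\right) = \frac{203}{118}$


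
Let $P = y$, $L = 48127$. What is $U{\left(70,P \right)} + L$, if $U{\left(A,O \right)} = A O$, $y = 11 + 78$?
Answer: $54357$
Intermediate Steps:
$y = 89$
$P = 89$
$U{\left(70,P \right)} + L = 70 \cdot 89 + 48127 = 6230 + 48127 = 54357$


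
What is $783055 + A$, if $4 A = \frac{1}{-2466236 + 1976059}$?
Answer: $\frac{1535342202939}{1960708} \approx 7.8306 \cdot 10^{5}$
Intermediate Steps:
$A = - \frac{1}{1960708}$ ($A = \frac{1}{4 \left(-2466236 + 1976059\right)} = \frac{1}{4 \left(-490177\right)} = \frac{1}{4} \left(- \frac{1}{490177}\right) = - \frac{1}{1960708} \approx -5.1002 \cdot 10^{-7}$)
$783055 + A = 783055 - \frac{1}{1960708} = \frac{1535342202939}{1960708}$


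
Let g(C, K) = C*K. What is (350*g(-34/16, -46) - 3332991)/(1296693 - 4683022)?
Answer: 6597557/6772658 ≈ 0.97415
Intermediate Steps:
(350*g(-34/16, -46) - 3332991)/(1296693 - 4683022) = (350*(-34/16*(-46)) - 3332991)/(1296693 - 4683022) = (350*(-34*1/16*(-46)) - 3332991)/(-3386329) = (350*(-17/8*(-46)) - 3332991)*(-1/3386329) = (350*(391/4) - 3332991)*(-1/3386329) = (68425/2 - 3332991)*(-1/3386329) = -6597557/2*(-1/3386329) = 6597557/6772658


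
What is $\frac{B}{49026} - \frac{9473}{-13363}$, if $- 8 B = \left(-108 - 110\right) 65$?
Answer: $\frac{1952370047}{2620537752} \approx 0.74503$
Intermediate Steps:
$B = \frac{7085}{4}$ ($B = - \frac{\left(-108 - 110\right) 65}{8} = - \frac{\left(-218\right) 65}{8} = \left(- \frac{1}{8}\right) \left(-14170\right) = \frac{7085}{4} \approx 1771.3$)
$\frac{B}{49026} - \frac{9473}{-13363} = \frac{7085}{4 \cdot 49026} - \frac{9473}{-13363} = \frac{7085}{4} \cdot \frac{1}{49026} - - \frac{9473}{13363} = \frac{7085}{196104} + \frac{9473}{13363} = \frac{1952370047}{2620537752}$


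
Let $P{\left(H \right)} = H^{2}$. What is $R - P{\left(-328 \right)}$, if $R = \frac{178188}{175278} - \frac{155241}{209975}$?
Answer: $- \frac{659918520252983}{6133999675} \approx -1.0758 \cdot 10^{5}$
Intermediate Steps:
$R = \frac{1700782217}{6133999675}$ ($R = 178188 \cdot \frac{1}{175278} - \frac{155241}{209975} = \frac{29698}{29213} - \frac{155241}{209975} = \frac{1700782217}{6133999675} \approx 0.27727$)
$R - P{\left(-328 \right)} = \frac{1700782217}{6133999675} - \left(-328\right)^{2} = \frac{1700782217}{6133999675} - 107584 = - \frac{659918520252983}{6133999675}$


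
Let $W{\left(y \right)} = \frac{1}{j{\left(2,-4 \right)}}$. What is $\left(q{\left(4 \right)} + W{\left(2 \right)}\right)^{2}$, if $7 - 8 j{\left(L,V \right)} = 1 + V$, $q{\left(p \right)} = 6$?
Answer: $\frac{1156}{25} \approx 46.24$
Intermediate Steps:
$j{\left(L,V \right)} = \frac{3}{4} - \frac{V}{8}$ ($j{\left(L,V \right)} = \frac{7}{8} - \frac{1 + V}{8} = \frac{7}{8} - \left(\frac{1}{8} + \frac{V}{8}\right) = \frac{3}{4} - \frac{V}{8}$)
$W{\left(y \right)} = \frac{4}{5}$ ($W{\left(y \right)} = \frac{1}{\frac{3}{4} - - \frac{1}{2}} = \frac{1}{\frac{3}{4} + \frac{1}{2}} = \frac{1}{\frac{5}{4}} = \frac{4}{5}$)
$\left(q{\left(4 \right)} + W{\left(2 \right)}\right)^{2} = \left(6 + \frac{4}{5}\right)^{2} = \left(\frac{34}{5}\right)^{2} = \frac{1156}{25}$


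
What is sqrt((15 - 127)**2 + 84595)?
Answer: sqrt(97139) ≈ 311.67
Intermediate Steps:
sqrt((15 - 127)**2 + 84595) = sqrt((-112)**2 + 84595) = sqrt(12544 + 84595) = sqrt(97139)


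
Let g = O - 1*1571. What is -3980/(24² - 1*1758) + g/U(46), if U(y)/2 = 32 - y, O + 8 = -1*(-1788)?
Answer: -67799/16548 ≈ -4.0971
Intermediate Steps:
O = 1780 (O = -8 - 1*(-1788) = -8 + 1788 = 1780)
U(y) = 64 - 2*y (U(y) = 2*(32 - y) = 64 - 2*y)
g = 209 (g = 1780 - 1*1571 = 1780 - 1571 = 209)
-3980/(24² - 1*1758) + g/U(46) = -3980/(24² - 1*1758) + 209/(64 - 2*46) = -3980/(576 - 1758) + 209/(64 - 92) = -3980/(-1182) + 209/(-28) = -3980*(-1/1182) + 209*(-1/28) = 1990/591 - 209/28 = -67799/16548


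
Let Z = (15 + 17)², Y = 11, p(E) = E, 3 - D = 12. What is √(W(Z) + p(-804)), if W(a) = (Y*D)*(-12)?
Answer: 8*√6 ≈ 19.596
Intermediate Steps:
D = -9 (D = 3 - 1*12 = 3 - 12 = -9)
Z = 1024 (Z = 32² = 1024)
W(a) = 1188 (W(a) = (11*(-9))*(-12) = -99*(-12) = 1188)
√(W(Z) + p(-804)) = √(1188 - 804) = √384 = 8*√6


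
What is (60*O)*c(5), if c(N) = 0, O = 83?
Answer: 0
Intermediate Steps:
(60*O)*c(5) = (60*83)*0 = 4980*0 = 0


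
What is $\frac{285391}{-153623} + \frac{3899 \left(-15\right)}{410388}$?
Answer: $- \frac{42035227621}{21015011908} \approx -2.0002$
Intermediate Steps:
$\frac{285391}{-153623} + \frac{3899 \left(-15\right)}{410388} = 285391 \left(- \frac{1}{153623}\right) - \frac{19495}{136796} = - \frac{285391}{153623} - \frac{19495}{136796} = - \frac{42035227621}{21015011908}$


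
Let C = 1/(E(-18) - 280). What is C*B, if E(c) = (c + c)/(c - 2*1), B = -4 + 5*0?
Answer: 20/1391 ≈ 0.014378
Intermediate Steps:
B = -4 (B = -4 + 0 = -4)
E(c) = 2*c/(-2 + c) (E(c) = (2*c)/(c - 2) = (2*c)/(-2 + c) = 2*c/(-2 + c))
C = -5/1391 (C = 1/(2*(-18)/(-2 - 18) - 280) = 1/(2*(-18)/(-20) - 280) = 1/(2*(-18)*(-1/20) - 280) = 1/(9/5 - 280) = 1/(-1391/5) = -5/1391 ≈ -0.0035945)
C*B = -5/1391*(-4) = 20/1391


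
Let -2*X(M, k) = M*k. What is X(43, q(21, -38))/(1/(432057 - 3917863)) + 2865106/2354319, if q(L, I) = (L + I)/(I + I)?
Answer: 2999548810477723/178928244 ≈ 1.6764e+7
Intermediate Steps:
q(L, I) = (I + L)/(2*I) (q(L, I) = (I + L)/((2*I)) = (I + L)*(1/(2*I)) = (I + L)/(2*I))
X(M, k) = -M*k/2
X(43, q(21, -38))/(1/(432057 - 3917863)) + 2865106/2354319 = (-½*43*(½)*(-38 + 21)/(-38))/(1/(432057 - 3917863)) + 2865106/2354319 = (-½*43*(½)*(-1/38)*(-17))/(1/(-3485806)) + 2865106*(1/2354319) = (-½*43*17/76)/(-1/3485806) + 2865106/2354319 = -731/152*(-3485806) + 2865106/2354319 = 1274062093/76 + 2865106/2354319 = 2999548810477723/178928244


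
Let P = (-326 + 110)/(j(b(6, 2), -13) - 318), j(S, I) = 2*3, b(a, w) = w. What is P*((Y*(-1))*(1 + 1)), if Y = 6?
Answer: -108/13 ≈ -8.3077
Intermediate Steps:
j(S, I) = 6
P = 9/13 (P = (-326 + 110)/(6 - 318) = -216/(-312) = -216*(-1/312) = 9/13 ≈ 0.69231)
P*((Y*(-1))*(1 + 1)) = 9*((6*(-1))*(1 + 1))/13 = 9*(-6*2)/13 = (9/13)*(-12) = -108/13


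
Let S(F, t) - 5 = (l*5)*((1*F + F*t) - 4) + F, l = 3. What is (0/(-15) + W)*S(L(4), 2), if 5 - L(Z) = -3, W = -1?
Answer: -313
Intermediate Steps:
L(Z) = 8 (L(Z) = 5 - 1*(-3) = 5 + 3 = 8)
S(F, t) = -55 + 16*F + 15*F*t (S(F, t) = 5 + ((3*5)*((1*F + F*t) - 4) + F) = 5 + (15*((F + F*t) - 4) + F) = 5 + (15*(-4 + F + F*t) + F) = 5 + ((-60 + 15*F + 15*F*t) + F) = 5 + (-60 + 16*F + 15*F*t) = -55 + 16*F + 15*F*t)
(0/(-15) + W)*S(L(4), 2) = (0/(-15) - 1)*(-55 + 16*8 + 15*8*2) = (0*(-1/15) - 1)*(-55 + 128 + 240) = (0 - 1)*313 = -1*313 = -313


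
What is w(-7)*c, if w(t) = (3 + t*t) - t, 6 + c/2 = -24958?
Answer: -2945752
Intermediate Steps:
c = -49928 (c = -12 + 2*(-24958) = -12 - 49916 = -49928)
w(t) = 3 + t**2 - t (w(t) = (3 + t**2) - t = 3 + t**2 - t)
w(-7)*c = (3 + (-7)**2 - 1*(-7))*(-49928) = (3 + 49 + 7)*(-49928) = 59*(-49928) = -2945752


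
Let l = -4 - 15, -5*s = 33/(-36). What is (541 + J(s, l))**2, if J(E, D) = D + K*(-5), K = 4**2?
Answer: 195364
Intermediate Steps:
s = 11/60 (s = -33/(5*(-36)) = -33*(-1)/(5*36) = -1/5*(-11/12) = 11/60 ≈ 0.18333)
K = 16
l = -19
J(E, D) = -80 + D (J(E, D) = D + 16*(-5) = D - 80 = -80 + D)
(541 + J(s, l))**2 = (541 + (-80 - 19))**2 = (541 - 99)**2 = 442**2 = 195364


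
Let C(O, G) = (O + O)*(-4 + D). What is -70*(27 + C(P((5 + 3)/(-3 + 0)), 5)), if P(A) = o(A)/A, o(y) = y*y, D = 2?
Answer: -7910/3 ≈ -2636.7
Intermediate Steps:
o(y) = y**2
P(A) = A (P(A) = A**2/A = A)
C(O, G) = -4*O (C(O, G) = (O + O)*(-4 + 2) = (2*O)*(-2) = -4*O)
-70*(27 + C(P((5 + 3)/(-3 + 0)), 5)) = -70*(27 - 4*(5 + 3)/(-3 + 0)) = -70*(27 - 32/(-3)) = -70*(27 - 32*(-1)/3) = -70*(27 - 4*(-8/3)) = -70*(27 + 32/3) = -70*113/3 = -7910/3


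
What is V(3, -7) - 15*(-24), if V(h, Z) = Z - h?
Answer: 350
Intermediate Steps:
V(3, -7) - 15*(-24) = (-7 - 1*3) - 15*(-24) = (-7 - 3) + 360 = -10 + 360 = 350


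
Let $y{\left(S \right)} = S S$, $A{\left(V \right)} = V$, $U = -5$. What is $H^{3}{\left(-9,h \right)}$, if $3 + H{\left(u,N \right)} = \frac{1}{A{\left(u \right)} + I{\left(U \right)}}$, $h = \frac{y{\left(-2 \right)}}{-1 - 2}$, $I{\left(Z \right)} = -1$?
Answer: $- \frac{29791}{1000} \approx -29.791$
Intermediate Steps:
$y{\left(S \right)} = S^{2}$
$h = - \frac{4}{3}$ ($h = \frac{\left(-2\right)^{2}}{-1 - 2} = \frac{4}{-3} = 4 \left(- \frac{1}{3}\right) = - \frac{4}{3} \approx -1.3333$)
$H{\left(u,N \right)} = -3 + \frac{1}{-1 + u}$ ($H{\left(u,N \right)} = -3 + \frac{1}{u - 1} = -3 + \frac{1}{-1 + u}$)
$H^{3}{\left(-9,h \right)} = \left(\frac{4 - -27}{-1 - 9}\right)^{3} = \left(\frac{4 + 27}{-10}\right)^{3} = \left(\left(- \frac{1}{10}\right) 31\right)^{3} = \left(- \frac{31}{10}\right)^{3} = - \frac{29791}{1000}$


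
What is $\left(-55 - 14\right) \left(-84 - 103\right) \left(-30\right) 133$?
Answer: $-51482970$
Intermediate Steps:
$\left(-55 - 14\right) \left(-84 - 103\right) \left(-30\right) 133 = \left(-69\right) \left(-187\right) \left(-30\right) 133 = 12903 \left(-30\right) 133 = \left(-387090\right) 133 = -51482970$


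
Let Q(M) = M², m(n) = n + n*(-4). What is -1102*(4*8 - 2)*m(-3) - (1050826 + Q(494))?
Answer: -1592402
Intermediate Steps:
m(n) = -3*n (m(n) = n - 4*n = -3*n)
-1102*(4*8 - 2)*m(-3) - (1050826 + Q(494)) = -1102*(4*8 - 2)*(-3*(-3)) - (1050826 + 494²) = -1102*(32 - 2)*9 - (1050826 + 244036) = -33060*9 - 1*1294862 = -1102*270 - 1294862 = -297540 - 1294862 = -1592402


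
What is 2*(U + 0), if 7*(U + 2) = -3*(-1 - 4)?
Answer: 2/7 ≈ 0.28571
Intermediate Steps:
U = 1/7 (U = -2 + (-3*(-1 - 4))/7 = -2 + (-3*(-5))/7 = -2 + (1/7)*15 = -2 + 15/7 = 1/7 ≈ 0.14286)
2*(U + 0) = 2*(1/7 + 0) = 2*(1/7) = 2/7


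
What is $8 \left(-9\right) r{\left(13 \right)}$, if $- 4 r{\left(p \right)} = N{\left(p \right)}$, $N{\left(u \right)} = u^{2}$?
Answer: $3042$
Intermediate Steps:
$r{\left(p \right)} = - \frac{p^{2}}{4}$
$8 \left(-9\right) r{\left(13 \right)} = 8 \left(-9\right) \left(- \frac{13^{2}}{4}\right) = - 72 \left(\left(- \frac{1}{4}\right) 169\right) = \left(-72\right) \left(- \frac{169}{4}\right) = 3042$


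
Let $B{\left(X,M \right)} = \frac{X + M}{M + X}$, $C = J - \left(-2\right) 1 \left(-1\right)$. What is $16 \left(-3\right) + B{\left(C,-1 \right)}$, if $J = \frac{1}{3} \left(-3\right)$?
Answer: $-47$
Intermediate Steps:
$J = -1$ ($J = \frac{1}{3} \left(-3\right) = -1$)
$C = -3$ ($C = -1 - \left(-2\right) 1 \left(-1\right) = -1 - \left(-2\right) \left(-1\right) = -1 - 2 = -3$)
$B{\left(X,M \right)} = 1$ ($B{\left(X,M \right)} = \frac{M + X}{M + X} = 1$)
$16 \left(-3\right) + B{\left(C,-1 \right)} = 16 \left(-3\right) + 1 = -48 + 1 = -47$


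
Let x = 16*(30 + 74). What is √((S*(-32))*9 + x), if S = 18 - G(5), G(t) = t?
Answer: 4*I*√130 ≈ 45.607*I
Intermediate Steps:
x = 1664 (x = 16*104 = 1664)
S = 13 (S = 18 - 1*5 = 18 - 5 = 13)
√((S*(-32))*9 + x) = √((13*(-32))*9 + 1664) = √(-416*9 + 1664) = √(-3744 + 1664) = √(-2080) = 4*I*√130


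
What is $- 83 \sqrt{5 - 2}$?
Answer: $- 83 \sqrt{3} \approx -143.76$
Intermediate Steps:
$- 83 \sqrt{5 - 2} = - 83 \sqrt{3}$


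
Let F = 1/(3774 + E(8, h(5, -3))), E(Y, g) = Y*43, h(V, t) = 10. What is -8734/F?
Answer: -35966612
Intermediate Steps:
E(Y, g) = 43*Y
F = 1/4118 (F = 1/(3774 + 43*8) = 1/(3774 + 344) = 1/4118 ≈ 0.00024284)
-8734/F = -8734/1/4118 = -8734*4118 = -35966612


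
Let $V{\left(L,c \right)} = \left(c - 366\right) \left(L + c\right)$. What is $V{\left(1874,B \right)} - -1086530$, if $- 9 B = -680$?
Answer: $\frac{42143686}{81} \approx 5.2029 \cdot 10^{5}$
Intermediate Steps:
$B = \frac{680}{9}$ ($B = \left(- \frac{1}{9}\right) \left(-680\right) = \frac{680}{9} \approx 75.556$)
$V{\left(L,c \right)} = \left(-366 + c\right) \left(L + c\right)$
$V{\left(1874,B \right)} - -1086530 = \left(\left(\frac{680}{9}\right)^{2} - 685884 - \frac{82960}{3} + 1874 \cdot \frac{680}{9}\right) - -1086530 = \left(\frac{462400}{81} - 685884 - \frac{82960}{3} + \frac{1274320}{9}\right) + 1086530 = - \frac{45865244}{81} + 1086530 = \frac{42143686}{81}$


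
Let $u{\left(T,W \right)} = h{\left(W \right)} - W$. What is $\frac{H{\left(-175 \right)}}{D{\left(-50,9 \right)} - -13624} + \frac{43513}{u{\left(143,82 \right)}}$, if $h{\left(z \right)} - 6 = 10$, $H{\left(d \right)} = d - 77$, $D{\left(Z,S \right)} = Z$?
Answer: $- \frac{26848277}{40722} \approx -659.31$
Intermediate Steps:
$H{\left(d \right)} = -77 + d$ ($H{\left(d \right)} = d - 77 = -77 + d$)
$h{\left(z \right)} = 16$ ($h{\left(z \right)} = 6 + 10 = 16$)
$u{\left(T,W \right)} = 16 - W$
$\frac{H{\left(-175 \right)}}{D{\left(-50,9 \right)} - -13624} + \frac{43513}{u{\left(143,82 \right)}} = \frac{-77 - 175}{-50 - -13624} + \frac{43513}{16 - 82} = - \frac{252}{-50 + 13624} + \frac{43513}{16 - 82} = - \frac{252}{13574} + \frac{43513}{-66} = \left(-252\right) \frac{1}{13574} + 43513 \left(- \frac{1}{66}\right) = - \frac{126}{6787} - \frac{43513}{66} = - \frac{26848277}{40722}$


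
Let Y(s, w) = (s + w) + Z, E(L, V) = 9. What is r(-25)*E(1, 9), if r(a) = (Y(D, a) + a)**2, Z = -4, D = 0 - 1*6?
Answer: 32400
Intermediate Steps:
D = -6 (D = 0 - 6 = -6)
Y(s, w) = -4 + s + w (Y(s, w) = (s + w) - 4 = -4 + s + w)
r(a) = (-10 + 2*a)**2 (r(a) = ((-4 - 6 + a) + a)**2 = ((-10 + a) + a)**2 = (-10 + 2*a)**2)
r(-25)*E(1, 9) = (4*(-5 - 25)**2)*9 = (4*(-30)**2)*9 = (4*900)*9 = 3600*9 = 32400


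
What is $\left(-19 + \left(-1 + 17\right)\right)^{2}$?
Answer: $9$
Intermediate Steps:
$\left(-19 + \left(-1 + 17\right)\right)^{2} = \left(-19 + 16\right)^{2} = \left(-3\right)^{2} = 9$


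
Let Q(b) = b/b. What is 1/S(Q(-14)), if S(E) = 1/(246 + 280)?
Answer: 526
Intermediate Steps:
Q(b) = 1
S(E) = 1/526
1/S(Q(-14)) = 1/(1/526) = 526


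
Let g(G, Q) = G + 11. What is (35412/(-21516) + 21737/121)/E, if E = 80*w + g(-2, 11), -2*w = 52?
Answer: -3510670/40846333 ≈ -0.085948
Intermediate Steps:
g(G, Q) = 11 + G
w = -26 (w = -½*52 = -26)
E = -2071 (E = 80*(-26) + (11 - 2) = -2080 + 9 = -2071)
(35412/(-21516) + 21737/121)/E = (35412/(-21516) + 21737/121)/(-2071) = (35412*(-1/21516) + 21737*(1/121))*(-1/2071) = (-2951/1793 + 21737/121)*(-1/2071) = (3510670/19723)*(-1/2071) = -3510670/40846333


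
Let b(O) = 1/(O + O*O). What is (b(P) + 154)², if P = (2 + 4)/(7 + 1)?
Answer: 10562500/441 ≈ 23951.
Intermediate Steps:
P = ¾ (P = 6/8 = 6*(⅛) = ¾ ≈ 0.75000)
b(O) = 1/(O + O²)
(b(P) + 154)² = (1/((¾)*(1 + ¾)) + 154)² = (4/(3*(7/4)) + 154)² = ((4/3)*(4/7) + 154)² = (16/21 + 154)² = (3250/21)² = 10562500/441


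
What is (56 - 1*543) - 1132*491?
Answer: -556299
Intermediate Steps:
(56 - 1*543) - 1132*491 = (56 - 543) - 555812 = -487 - 555812 = -556299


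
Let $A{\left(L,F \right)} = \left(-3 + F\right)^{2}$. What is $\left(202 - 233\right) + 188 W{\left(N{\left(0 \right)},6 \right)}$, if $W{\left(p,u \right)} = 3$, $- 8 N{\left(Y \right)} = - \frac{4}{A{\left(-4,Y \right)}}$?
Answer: $533$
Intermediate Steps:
$N{\left(Y \right)} = \frac{1}{2 \left(-3 + Y\right)^{2}}$ ($N{\left(Y \right)} = - \frac{\left(-4\right) \frac{1}{\left(-3 + Y\right)^{2}}}{8} = \frac{1}{2 \left(-3 + Y\right)^{2}}$)
$\left(202 - 233\right) + 188 W{\left(N{\left(0 \right)},6 \right)} = \left(202 - 233\right) + 188 \cdot 3 = -31 + 564 = 533$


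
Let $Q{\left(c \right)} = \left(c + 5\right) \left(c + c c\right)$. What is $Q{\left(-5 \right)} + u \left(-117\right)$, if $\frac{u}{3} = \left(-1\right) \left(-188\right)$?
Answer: $-65988$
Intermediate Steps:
$Q{\left(c \right)} = \left(5 + c\right) \left(c + c^{2}\right)$
$u = 564$ ($u = 3 \left(\left(-1\right) \left(-188\right)\right) = 3 \cdot 188 = 564$)
$Q{\left(-5 \right)} + u \left(-117\right) = - 5 \left(5 + \left(-5\right)^{2} + 6 \left(-5\right)\right) + 564 \left(-117\right) = - 5 \left(5 + 25 - 30\right) - 65988 = \left(-5\right) 0 - 65988 = 0 - 65988 = -65988$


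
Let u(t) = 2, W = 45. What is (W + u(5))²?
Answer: 2209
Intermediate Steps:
(W + u(5))² = (45 + 2)² = 47² = 2209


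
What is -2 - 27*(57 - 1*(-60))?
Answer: -3161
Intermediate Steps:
-2 - 27*(57 - 1*(-60)) = -2 - 27*(57 + 60) = -2 - 27*117 = -2 - 3159 = -3161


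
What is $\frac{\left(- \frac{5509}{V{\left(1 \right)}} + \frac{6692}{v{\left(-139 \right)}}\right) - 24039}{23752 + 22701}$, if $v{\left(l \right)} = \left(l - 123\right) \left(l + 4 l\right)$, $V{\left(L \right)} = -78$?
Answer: $- \frac{170211370997}{329886444030} \approx -0.51597$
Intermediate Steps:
$v{\left(l \right)} = 5 l \left(-123 + l\right)$ ($v{\left(l \right)} = \left(-123 + l\right) 5 l = 5 l \left(-123 + l\right)$)
$\frac{\left(- \frac{5509}{V{\left(1 \right)}} + \frac{6692}{v{\left(-139 \right)}}\right) - 24039}{23752 + 22701} = \frac{\left(- \frac{5509}{-78} + \frac{6692}{5 \left(-139\right) \left(-123 - 139\right)}\right) - 24039}{23752 + 22701} = \frac{\left(\left(-5509\right) \left(- \frac{1}{78}\right) + \frac{6692}{5 \left(-139\right) \left(-262\right)}\right) - 24039}{46453} = \left(\left(\frac{5509}{78} + \frac{6692}{182090}\right) - 24039\right) \frac{1}{46453} = \left(\left(\frac{5509}{78} + 6692 \cdot \frac{1}{182090}\right) - 24039\right) \frac{1}{46453} = \left(\left(\frac{5509}{78} + \frac{3346}{91045}\right) - 24039\right) \frac{1}{46453} = \left(\frac{501827893}{7101510} - 24039\right) \frac{1}{46453} = \left(- \frac{170211370997}{7101510}\right) \frac{1}{46453} = - \frac{170211370997}{329886444030}$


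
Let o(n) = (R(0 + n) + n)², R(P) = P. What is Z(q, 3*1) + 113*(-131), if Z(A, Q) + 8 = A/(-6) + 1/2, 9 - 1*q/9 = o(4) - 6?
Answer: -14737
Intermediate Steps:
o(n) = 4*n² (o(n) = ((0 + n) + n)² = (n + n)² = (2*n)² = 4*n²)
q = -441 (q = 81 - 9*(4*4² - 6) = 81 - 9*(4*16 - 6) = 81 - 9*(64 - 6) = 81 - 9*58 = 81 - 522 = -441)
Z(A, Q) = -15/2 - A/6 (Z(A, Q) = -8 + (A/(-6) + 1/2) = -8 + (A*(-⅙) + 1*(½)) = -8 + (-A/6 + ½) = -8 + (½ - A/6) = -15/2 - A/6)
Z(q, 3*1) + 113*(-131) = (-15/2 - ⅙*(-441)) + 113*(-131) = (-15/2 + 147/2) - 14803 = 66 - 14803 = -14737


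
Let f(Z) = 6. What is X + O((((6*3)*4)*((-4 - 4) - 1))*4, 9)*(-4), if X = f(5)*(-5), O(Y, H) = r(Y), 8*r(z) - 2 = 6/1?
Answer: -34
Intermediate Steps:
r(z) = 1 (r(z) = ¼ + (6/1)/8 = ¼ + (6*1)/8 = ¼ + (⅛)*6 = ¼ + ¾ = 1)
O(Y, H) = 1
X = -30 (X = 6*(-5) = -30)
X + O((((6*3)*4)*((-4 - 4) - 1))*4, 9)*(-4) = -30 + 1*(-4) = -30 - 4 = -34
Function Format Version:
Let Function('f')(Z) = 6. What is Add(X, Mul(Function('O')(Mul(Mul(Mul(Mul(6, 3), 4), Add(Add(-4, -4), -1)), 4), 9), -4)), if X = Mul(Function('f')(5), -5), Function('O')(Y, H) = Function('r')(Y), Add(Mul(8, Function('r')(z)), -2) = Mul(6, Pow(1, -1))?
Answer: -34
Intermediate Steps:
Function('r')(z) = 1 (Function('r')(z) = Add(Rational(1, 4), Mul(Rational(1, 8), Mul(6, Pow(1, -1)))) = Add(Rational(1, 4), Mul(Rational(1, 8), Mul(6, 1))) = Add(Rational(1, 4), Mul(Rational(1, 8), 6)) = Add(Rational(1, 4), Rational(3, 4)) = 1)
Function('O')(Y, H) = 1
X = -30 (X = Mul(6, -5) = -30)
Add(X, Mul(Function('O')(Mul(Mul(Mul(Mul(6, 3), 4), Add(Add(-4, -4), -1)), 4), 9), -4)) = Add(-30, Mul(1, -4)) = Add(-30, -4) = -34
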